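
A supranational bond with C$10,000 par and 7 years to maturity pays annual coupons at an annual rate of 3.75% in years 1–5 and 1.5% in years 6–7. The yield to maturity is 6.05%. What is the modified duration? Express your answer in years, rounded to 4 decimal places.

5.8607 years

Periodic yield y = 0.0605. First find Macaulay duration:
  t   CF        PV=CF/(1+0.0605)^t    t·PV
  1       375.00       353.6068       353.6068
  2       375.00       333.4340       666.8681
  3       375.00       314.4121       943.2363
  4       375.00       296.4753     1,185.9014
  5       375.00       279.5618     1,397.8092
  6       150.00       105.4453       632.6718
  7    10,150.00     6,728.0829    47,096.5801
  Σ                  8,411.0183    52,276.6737
P = 8,411.0183; Macaulay duration = 52,276.6737 / 8,411.0183 = 6.21526 years.
Modified duration = D_Mac / (1 + y) = 6.21526 / 1.0605 = 5.86069 years.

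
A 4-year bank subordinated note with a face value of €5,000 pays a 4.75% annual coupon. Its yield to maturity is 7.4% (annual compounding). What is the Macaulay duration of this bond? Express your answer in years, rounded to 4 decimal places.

3.7219 years

Periodic yield y = 0.074. Discount each cash flow and weight by its year:
  t   CF        PV=CF/(1+0.074)^t    t·PV
  1       237.50       221.1359       221.1359
  2       237.50       205.8994       411.7988
  3       237.50       191.7126       575.1379
  4     5,237.50     3,936.4697    15,745.8787
  Σ                  4,555.2177    16,953.9514
Price P = Σ PV = 4,555.2177.
Macaulay duration = Σ(t·PV) / P = 16,953.9514 / 4,555.2177 = 3.72188 years.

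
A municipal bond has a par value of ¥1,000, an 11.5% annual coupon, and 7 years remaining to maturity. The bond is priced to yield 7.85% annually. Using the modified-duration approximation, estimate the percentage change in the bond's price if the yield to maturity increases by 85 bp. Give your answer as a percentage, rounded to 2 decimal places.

-4.20%

Periodic yield y = 0.0785. Modified duration first:
  t   CF        PV=CF/(1+0.0785)^t    t·PV
  1       115.00       106.6296       106.6296
  2       115.00        98.8684       197.7368
  3       115.00        91.6721       275.0164
  4       115.00        84.9997       339.9987
  5       115.00        78.8129       394.0643
  6       115.00        73.0764       438.4582
  7     1,115.00       656.9523     4,598.6659
  Σ                  1,191.0113     6,350.5699
P = 1,191.0113; D_Mac = 5.33208 yrs; D_mod = 5.33208/(1+0.0785) = 4.94398 yrs.
ΔP/P ≈ -D_mod · Δy = -4.94398 × (+0.0085) = -0.042024 = -4.2024%.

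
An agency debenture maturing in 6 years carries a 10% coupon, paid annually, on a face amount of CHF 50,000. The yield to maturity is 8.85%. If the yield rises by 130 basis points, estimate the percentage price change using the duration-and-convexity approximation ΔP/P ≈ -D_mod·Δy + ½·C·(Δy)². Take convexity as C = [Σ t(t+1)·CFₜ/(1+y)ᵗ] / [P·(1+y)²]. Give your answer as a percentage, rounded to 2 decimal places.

-5.54%

With y = 0.0885:
  t   CF        PV=CF/(1+0.0885)^t    t·PV        t(t+1)·PV
  1     5,000.00     4,593.4773     4,593.4773       9,186.9545
  2     5,000.00     4,220.0067     8,440.0133      25,320.0400
  3     5,000.00     3,876.9009    11,630.7028      46,522.8113
  4     5,000.00     3,561.6913    14,246.7650      71,233.8252
  5     5,000.00     3,272.1096    16,360.5478      98,163.2870
  6    55,000.00    33,066.7940   198,400.7637   1,388,805.3461
  Σ                 52,590.9797   253,672.2700   1,639,232.2642
P = 52,590.9797; D_Mac = 4.82349 yrs; D_mod = 4.43132 yrs; C = 26.30706.
Duration effect: -4.43132 × (+0.013) = -0.057607
Convexity effect: 0.5 × 26.30706 × (0.013)² = +0.0022229
ΔP/P ≈ -0.057607 + 0.0022229 = -0.055384 = -5.5384%.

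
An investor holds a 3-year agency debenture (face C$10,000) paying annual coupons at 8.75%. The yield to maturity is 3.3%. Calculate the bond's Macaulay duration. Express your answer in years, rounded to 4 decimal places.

2.7820 years

Periodic yield y = 0.033. Discount each cash flow and weight by its year:
  t   CF        PV=CF/(1+0.033)^t    t·PV
  1       875.00       847.0474       847.0474
  2       875.00       819.9878     1,639.9757
  3    10,875.00     9,865.7090    29,597.1270
  Σ                 11,532.7443    32,084.1501
Price P = Σ PV = 11,532.7443.
Macaulay duration = Σ(t·PV) / P = 32,084.1501 / 11,532.7443 = 2.78200 years.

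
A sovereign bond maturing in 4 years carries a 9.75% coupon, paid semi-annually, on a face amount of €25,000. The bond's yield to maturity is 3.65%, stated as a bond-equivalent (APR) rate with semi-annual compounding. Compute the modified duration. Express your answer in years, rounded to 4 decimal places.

3.4098 years

Periodic yield y = 0.01825. First find Macaulay duration:
  t   CF        PV=CF/(1+0.01825)^t    t·PV
  1     1,218.75     1,196.9065     1,196.9065
  2     1,218.75     1,175.4544     2,350.9088
  3     1,218.75     1,154.3869     3,463.1606
  4     1,218.75     1,133.6969     4,534.7875
  5     1,218.75     1,113.3777     5,566.8887
  6     1,218.75     1,093.4228     6,560.5367
  7     1,218.75     1,073.8255     7,516.7782
  8    26,218.75    22,686.9771   181,495.8167
  Σ                 30,628.0477   212,685.7837
P = 30,628.0477; Macaulay duration = 212,685.7837 / 30,628.0477 = 6.94415 half-year periods = 3.47208 years.
Modified duration = D_Mac / (1 + y) = 3.47208 / 1.01825 = 3.40985 years.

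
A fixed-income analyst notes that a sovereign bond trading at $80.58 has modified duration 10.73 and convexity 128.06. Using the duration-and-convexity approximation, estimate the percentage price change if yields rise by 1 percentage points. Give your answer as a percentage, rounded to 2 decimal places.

-10.09%

Duration effect: -D_mod·Δy = -10.73 × (+0.01) = -0.107300
Convexity effect: ½·C·(Δy)² = 0.5 × 128.06 × (0.01)² = +0.0064030
ΔP/P ≈ -0.107300 + 0.0064030 = -0.100897
= -10.0897%.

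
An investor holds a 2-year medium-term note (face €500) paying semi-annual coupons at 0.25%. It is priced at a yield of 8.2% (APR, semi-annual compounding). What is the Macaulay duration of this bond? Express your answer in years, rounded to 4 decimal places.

1.9959 years

Periodic yield y = 0.041. Discount each cash flow and weight by its period:
  t   CF        PV=CF/(1+0.041)^t    t·PV
  1        0.625         0.6004         0.6004
  2        0.625         0.5767         1.1535
  3        0.625         0.5540         1.6621
  4      500.625       426.2944     1,705.1776
  Σ                    428.0255     1,708.5935
Price P = Σ PV = 428.0255.
Macaulay duration = Σ(t·PV) / P = 1,708.5935 / 428.0255 = 3.99180 half-year periods.
In years: 3.99180 / 2 = 1.99590 years.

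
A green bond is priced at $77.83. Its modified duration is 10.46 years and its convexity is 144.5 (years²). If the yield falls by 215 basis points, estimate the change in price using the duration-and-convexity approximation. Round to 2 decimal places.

+$20.10

Duration effect: -D_mod·Δy = -10.46 × (-0.0215) = +0.224890
Convexity effect: ½·C·(Δy)² = 0.5 × 144.5 × (-0.0215)² = +0.0333975625
ΔP/P ≈ +0.224890 + 0.0333975625 = +0.2582875625
ΔP ≈ 77.83 × (+0.2582875625) = +20.102520989375.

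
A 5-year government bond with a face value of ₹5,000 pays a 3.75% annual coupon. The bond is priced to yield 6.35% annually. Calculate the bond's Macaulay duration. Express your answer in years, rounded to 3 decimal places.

4.627 years

Periodic yield y = 0.0635. Discount each cash flow and weight by its year:
  t   CF        PV=CF/(1+0.0635)^t    t·PV
  1       187.50       176.3047       176.3047
  2       187.50       165.7778       331.5555
  3       187.50       155.8794       467.6383
  4       187.50       146.5721       586.2884
  5     5,187.50     3,813.0337    19,065.1683
  Σ                  4,457.5676    20,626.9551
Price P = Σ PV = 4,457.5676.
Macaulay duration = Σ(t·PV) / P = 20,626.9551 / 4,457.5676 = 4.62740 years.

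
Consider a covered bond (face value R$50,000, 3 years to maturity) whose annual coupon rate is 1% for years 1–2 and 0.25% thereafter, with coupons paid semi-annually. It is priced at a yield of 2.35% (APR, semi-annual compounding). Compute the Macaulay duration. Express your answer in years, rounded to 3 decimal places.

Periodic yield y = 0.01175. Discount each cash flow and weight by its period:
  t   CF        PV=CF/(1+0.01175)^t    t·PV
  1       250.00       247.0966       247.0966
  2       250.00       244.2269       488.4539
  3       250.00       241.3906       724.1718
  4       250.00       238.5872       954.3488
  5        62.50        58.9541       294.7705
  6    50,062.50    46,673.8101   280,042.8607
  Σ                 47,704.0656   282,751.7023
Price P = Σ PV = 47,704.0656.
Macaulay duration = Σ(t·PV) / P = 282,751.7023 / 47,704.0656 = 5.92720 half-year periods.
In years: 5.92720 / 2 = 2.96360 years.

2.964 years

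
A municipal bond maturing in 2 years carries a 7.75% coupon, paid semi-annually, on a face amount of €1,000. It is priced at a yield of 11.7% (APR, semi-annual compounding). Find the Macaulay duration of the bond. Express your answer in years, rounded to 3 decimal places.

1.886 years

Periodic yield y = 0.0585. Discount each cash flow and weight by its period:
  t   CF        PV=CF/(1+0.0585)^t    t·PV
  1        38.75        36.6084        36.6084
  2        38.75        34.5852        69.1704
  3        38.75        32.6738        98.0213
  4     1,038.75       827.4611     3,309.8444
  Σ                    931.3284     3,513.6444
Price P = Σ PV = 931.3284.
Macaulay duration = Σ(t·PV) / P = 3,513.6444 / 931.3284 = 3.77272 half-year periods.
In years: 3.77272 / 2 = 1.88636 years.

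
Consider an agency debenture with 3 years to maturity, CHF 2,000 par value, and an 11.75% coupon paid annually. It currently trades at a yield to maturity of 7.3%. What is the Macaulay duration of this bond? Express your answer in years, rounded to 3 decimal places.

2.712 years

Periodic yield y = 0.073. Discount each cash flow and weight by its year:
  t   CF        PV=CF/(1+0.073)^t    t·PV
  1       235.00       219.0121       219.0121
  2       235.00       204.1119       408.2239
  3     2,235.00     1,809.1658     5,427.4973
  Σ                  2,232.2898     6,054.7333
Price P = Σ PV = 2,232.2898.
Macaulay duration = Σ(t·PV) / P = 6,054.7333 / 2,232.2898 = 2.71234 years.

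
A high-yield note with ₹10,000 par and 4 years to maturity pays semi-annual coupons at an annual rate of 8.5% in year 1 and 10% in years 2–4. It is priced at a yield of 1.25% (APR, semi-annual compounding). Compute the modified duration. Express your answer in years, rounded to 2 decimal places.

Periodic yield y = 0.00625. First find Macaulay duration:
  t   CF        PV=CF/(1+0.00625)^t    t·PV
  1       425.00       422.3602       422.3602
  2       425.00       419.7369       839.4738
  3       500.00       490.7410     1,472.2229
  4       500.00       487.6929     1,950.7716
  5       500.00       484.6637     2,423.3187
  6       500.00       481.6534     2,889.9205
  7       500.00       478.6618     3,350.6325
  8    10,500.00     9,989.4632    79,915.7057
  Σ                 13,254.9732    93,264.4060
P = 13,254.9732; Macaulay duration = 93,264.4060 / 13,254.9732 = 7.03618 half-year periods = 3.51809 years.
Modified duration = D_Mac / (1 + y) = 3.51809 / 1.00625 = 3.49624 years.

3.50 years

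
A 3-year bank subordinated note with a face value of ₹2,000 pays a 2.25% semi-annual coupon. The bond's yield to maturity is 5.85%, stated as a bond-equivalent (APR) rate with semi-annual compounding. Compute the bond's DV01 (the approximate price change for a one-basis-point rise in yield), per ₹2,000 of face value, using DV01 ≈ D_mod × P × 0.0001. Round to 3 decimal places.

₹0.511

Periodic yield y = 0.02925.
  t   CF        PV=CF/(1+0.02925)^t    t·PV
  1        22.50        21.8606        21.8606
  2        22.50        21.2393        42.4787
  3        22.50        20.6357        61.9072
  4        22.50        20.0493        80.1972
  5        22.50        19.4795        97.3976
  6     2,022.50     1,701.2310    10,207.3857
  Σ                  1,804.4954    10,511.2269
P = 1,804.4954; D_Mac = 5.82502 half-year periods = 2.91251 yrs; D_mod = 2.82974 yrs.
DV01 ≈ 2.82974 × 1,804.4954 × 0.0001 = 0.510626.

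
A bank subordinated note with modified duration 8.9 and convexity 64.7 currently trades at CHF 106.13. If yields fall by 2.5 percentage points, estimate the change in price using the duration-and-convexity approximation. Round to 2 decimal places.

+CHF 25.76

Duration effect: -D_mod·Δy = -8.9 × (-0.025) = +0.222500
Convexity effect: ½·C·(Δy)² = 0.5 × 64.7 × (-0.025)² = +0.02021875
ΔP/P ≈ +0.222500 + 0.02021875 = +0.24271875
ΔP ≈ 106.13 × (+0.24271875) = +25.7597409375.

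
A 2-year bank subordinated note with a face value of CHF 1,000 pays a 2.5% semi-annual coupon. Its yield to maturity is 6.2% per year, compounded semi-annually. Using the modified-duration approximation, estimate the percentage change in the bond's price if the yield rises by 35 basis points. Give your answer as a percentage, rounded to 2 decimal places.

-0.67%

Periodic yield y = 0.031. Modified duration first:
  t   CF        PV=CF/(1+0.031)^t    t·PV
  1        12.50        12.1242        12.1242
  2        12.50        11.7596        23.5192
  3        12.50        11.4060        34.2181
  4     1,012.50       896.1080     3,584.4321
  Σ                    931.3978     3,654.2935
P = 931.3978; D_Mac = 3.92345 half-year periods = 1.96173 yrs; D_mod = 1.96173/(1+0.031) = 1.90274 yrs.
ΔP/P ≈ -D_mod · Δy = -1.90274 × (+0.0035) = -0.006660 = -0.6660%.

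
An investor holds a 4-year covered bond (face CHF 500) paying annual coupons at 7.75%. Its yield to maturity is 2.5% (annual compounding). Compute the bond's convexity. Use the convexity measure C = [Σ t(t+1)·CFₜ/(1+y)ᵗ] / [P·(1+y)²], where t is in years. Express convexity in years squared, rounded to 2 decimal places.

With y = 0.025:
  t   CF        PV=CF/(1+0.025)^t    t·PV        t(t+1)·PV
  1        38.75        37.8049        37.8049          75.6098
  2        38.75        36.8828        73.7656         221.2968
  3        38.75        35.9832       107.9497         431.7987
  4       538.75       488.0809     1,952.3236       9,761.6182
  Σ                    598.7518     2,171.8438      10,490.3235
P = 598.7518.
Convexity = Σ t(t+1)·PV / [P·(1+y)²] = 10,490.3235 / (598.7518 × 1.050625) = 16.67609.

16.68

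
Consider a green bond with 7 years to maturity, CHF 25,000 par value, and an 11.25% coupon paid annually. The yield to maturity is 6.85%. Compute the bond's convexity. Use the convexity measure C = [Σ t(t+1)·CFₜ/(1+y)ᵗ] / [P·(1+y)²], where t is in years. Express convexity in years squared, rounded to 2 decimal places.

34.24

With y = 0.0685:
  t   CF        PV=CF/(1+0.0685)^t    t·PV        t(t+1)·PV
  1     2,812.50     2,632.1947     2,632.1947       5,264.3893
  2     2,812.50     2,463.4484     4,926.8969      14,780.6907
  3     2,812.50     2,305.5203     6,916.5609      27,666.2437
  4     2,812.50     2,157.7167     8,630.8668      43,154.3342
  5     2,812.50     2,019.3886    10,096.9430      60,581.6578
  6     2,812.50     1,889.9285    11,339.5709      79,376.9966
  7    27,812.50    17,491.1491   122,438.0440     979,504.3518
  Σ                 30,959.3464   166,981.0772   1,210,328.6641
P = 30,959.3464.
Convexity = Σ t(t+1)·PV / [P·(1+y)²] = 1,210,328.6641 / (30,959.3464 × 1.141692) = 34.24226.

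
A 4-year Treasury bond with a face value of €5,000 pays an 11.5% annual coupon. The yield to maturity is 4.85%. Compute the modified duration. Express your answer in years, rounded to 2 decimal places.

3.32 years

Periodic yield y = 0.0485. First find Macaulay duration:
  t   CF        PV=CF/(1+0.0485)^t    t·PV
  1       575.00       548.4025       548.4025
  2       575.00       523.0353     1,046.0705
  3       575.00       498.8415     1,496.5244
  4     5,575.00     4,612.8691    18,451.4765
  Σ                  6,183.1483    21,542.4739
P = 6,183.1483; Macaulay duration = 21,542.4739 / 6,183.1483 = 3.48406 years.
Modified duration = D_Mac / (1 + y) = 3.48406 / 1.0485 = 3.32290 years.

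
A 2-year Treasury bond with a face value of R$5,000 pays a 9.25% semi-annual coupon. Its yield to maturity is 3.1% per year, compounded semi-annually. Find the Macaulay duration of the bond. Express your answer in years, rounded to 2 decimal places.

1.88 years

Periodic yield y = 0.0155. Discount each cash flow and weight by its period:
  t   CF        PV=CF/(1+0.0155)^t    t·PV
  1       231.25       227.7203       227.7203
  2       231.25       224.2445       448.4891
  3       231.25       220.8218       662.4654
  4     5,231.25     4,919.1013    19,676.4051
  Σ                  5,591.8880    21,015.0800
Price P = Σ PV = 5,591.8880.
Macaulay duration = Σ(t·PV) / P = 21,015.0800 / 5,591.8880 = 3.75814 half-year periods.
In years: 3.75814 / 2 = 1.87907 years.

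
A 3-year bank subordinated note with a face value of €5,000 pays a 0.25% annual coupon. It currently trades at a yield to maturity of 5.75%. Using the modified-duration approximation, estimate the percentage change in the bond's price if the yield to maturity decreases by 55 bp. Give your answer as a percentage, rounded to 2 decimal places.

+1.56%

Periodic yield y = 0.0575. Modified duration first:
  t   CF        PV=CF/(1+0.0575)^t    t·PV
  1        12.50        11.8203        11.8203
  2        12.50        11.1776        22.3552
  3     5,012.50     4,238.5104    12,715.5313
  Σ                  4,261.5084    12,749.7069
P = 4,261.5084; D_Mac = 2.99183 yrs; D_mod = 2.99183/(1+0.0575) = 2.82915 yrs.
ΔP/P ≈ -D_mod · Δy = -2.82915 × (-0.0055) = +0.015560 = +1.5560%.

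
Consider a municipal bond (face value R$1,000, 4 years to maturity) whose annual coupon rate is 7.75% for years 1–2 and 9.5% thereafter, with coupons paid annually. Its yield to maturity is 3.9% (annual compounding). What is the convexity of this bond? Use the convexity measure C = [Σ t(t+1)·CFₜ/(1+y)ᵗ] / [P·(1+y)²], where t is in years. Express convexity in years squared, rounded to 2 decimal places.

With y = 0.039:
  t   CF        PV=CF/(1+0.039)^t    t·PV        t(t+1)·PV
  1        77.50        74.5910        74.5910         149.1819
  2        77.50        71.7911       143.5822         430.7466
  3        95.00        84.6987       254.0962       1,016.3849
  4     1,095.00       939.6193     3,758.4772      18,792.3860
  Σ                  1,170.7001     4,230.7466      20,388.6994
P = 1,170.7001.
Convexity = Σ t(t+1)·PV / [P·(1+y)²] = 20,388.6994 / (1,170.7001 × 1.079521) = 16.13291.

16.13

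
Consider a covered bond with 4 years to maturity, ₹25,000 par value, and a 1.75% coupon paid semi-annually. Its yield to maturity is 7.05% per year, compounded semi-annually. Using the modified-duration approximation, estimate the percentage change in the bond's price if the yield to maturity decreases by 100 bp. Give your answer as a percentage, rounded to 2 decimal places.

+3.73%

Periodic yield y = 0.03525. Modified duration first:
  t   CF        PV=CF/(1+0.03525)^t    t·PV
  1       218.75       211.3016       211.3016
  2       218.75       204.1069       408.2137
  3       218.75       197.1571       591.4712
  4       218.75       190.4439       761.7757
  5       218.75       183.9593       919.7967
  6       218.75       177.6956     1,066.1735
  7       218.75       171.6451     1,201.5156
  8    25,218.75    19,114.4428   152,915.5426
  Σ                 20,450.7523   158,075.7906
P = 20,450.7523; D_Mac = 7.72958 half-year periods = 3.86479 yrs; D_mod = 3.86479/(1+0.03525) = 3.73320 yrs.
ΔP/P ≈ -D_mod · Δy = -3.73320 × (-0.01) = +0.037332 = +3.7332%.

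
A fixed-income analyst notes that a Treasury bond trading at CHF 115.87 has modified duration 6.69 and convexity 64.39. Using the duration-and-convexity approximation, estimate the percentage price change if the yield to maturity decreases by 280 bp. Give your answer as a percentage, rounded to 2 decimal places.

+21.26%

Duration effect: -D_mod·Δy = -6.69 × (-0.028) = +0.187320
Convexity effect: ½·C·(Δy)² = 0.5 × 64.39 × (-0.028)² = +0.02524088
ΔP/P ≈ +0.187320 + 0.02524088 = +0.21256088
= +21.256088%.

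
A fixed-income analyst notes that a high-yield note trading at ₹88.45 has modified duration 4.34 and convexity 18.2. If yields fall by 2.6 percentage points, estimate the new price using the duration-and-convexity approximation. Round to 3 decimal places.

Duration effect: -D_mod·Δy = -4.34 × (-0.026) = +0.112840
Convexity effect: ½·C·(Δy)² = 0.5 × 18.2 × (-0.026)² = +0.0061516
ΔP/P ≈ +0.112840 + 0.0061516 = +0.1189916
New price ≈ 88.45 × (1 + 0.1189916) = 98.97480702.

₹98.975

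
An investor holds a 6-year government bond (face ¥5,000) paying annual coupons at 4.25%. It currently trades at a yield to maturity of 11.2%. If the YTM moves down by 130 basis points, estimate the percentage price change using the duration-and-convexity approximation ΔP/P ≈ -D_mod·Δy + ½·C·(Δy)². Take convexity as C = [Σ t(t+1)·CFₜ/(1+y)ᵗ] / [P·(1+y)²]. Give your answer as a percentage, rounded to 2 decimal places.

With y = 0.112:
  t   CF        PV=CF/(1+0.112)^t    t·PV        t(t+1)·PV
  1       212.50       191.0971       191.0971         382.1942
  2       212.50       171.8499       343.6999       1,031.0996
  3       212.50       154.5413       463.6239       1,854.4956
  4       212.50       138.9760       555.9040       2,779.5199
  5       212.50       124.9784       624.8921       3,749.3523
  6     5,212.50     2,756.8767    16,541.2603     115,788.8218
  Σ                  3,538.3195    18,720.4772     125,585.4835
P = 3,538.3195; D_Mac = 5.29078 yrs; D_mod = 4.75790 yrs; C = 28.70337.
Duration effect: -4.75790 × (-0.013) = +0.061853
Convexity effect: 0.5 × 28.70337 × (-0.013)² = +0.0024254
ΔP/P ≈ +0.061853 + 0.0024254 = +0.064278 = +6.4278%.

+6.43%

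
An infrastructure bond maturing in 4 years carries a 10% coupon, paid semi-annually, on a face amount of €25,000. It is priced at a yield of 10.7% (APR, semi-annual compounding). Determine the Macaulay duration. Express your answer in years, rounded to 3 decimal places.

Periodic yield y = 0.0535. Discount each cash flow and weight by its period:
  t   CF        PV=CF/(1+0.0535)^t    t·PV
  1     1,250.00     1,186.5211     1,186.5211
  2     1,250.00     1,126.2659     2,252.5318
  3     1,250.00     1,069.0706     3,207.2119
  4     1,250.00     1,014.7799     4,059.1196
  5     1,250.00       963.2462     4,816.2311
  6     1,250.00       914.3296     5,485.9775
  7     1,250.00       867.8971     6,075.2796
  8    26,250.00    17,300.2743   138,402.1941
  Σ                 24,442.3847   165,485.0667
Price P = Σ PV = 24,442.3847.
Macaulay duration = Σ(t·PV) / P = 165,485.0667 / 24,442.3847 = 6.77041 half-year periods.
In years: 6.77041 / 2 = 3.38521 years.

3.385 years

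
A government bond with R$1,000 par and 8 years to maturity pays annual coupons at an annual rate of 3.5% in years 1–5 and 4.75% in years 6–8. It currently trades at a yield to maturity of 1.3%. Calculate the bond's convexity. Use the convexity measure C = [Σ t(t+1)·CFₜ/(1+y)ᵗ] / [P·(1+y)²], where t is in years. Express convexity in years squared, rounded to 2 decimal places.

60.58

With y = 0.013:
  t   CF        PV=CF/(1+0.013)^t    t·PV        t(t+1)·PV
  1        35.00        34.5508        34.5508          69.1017
  2        35.00        34.1074        68.2149         204.6447
  3        35.00        33.6697       101.0092         404.0368
  4        35.00        33.2376       132.9506         664.7529
  5        35.00        32.8111       164.0555         984.3331
  6        47.50        43.9579       263.7474       1,846.2318
  7        47.50        43.3938       303.7565       2,430.0517
  8     1,047.50       944.6664     7,557.3312      68,015.9808
  Σ                  1,200.3948     8,625.6161      74,619.1335
P = 1,200.3948.
Convexity = Σ t(t+1)·PV / [P·(1+y)²] = 74,619.1335 / (1,200.3948 × 1.026169) = 60.57692.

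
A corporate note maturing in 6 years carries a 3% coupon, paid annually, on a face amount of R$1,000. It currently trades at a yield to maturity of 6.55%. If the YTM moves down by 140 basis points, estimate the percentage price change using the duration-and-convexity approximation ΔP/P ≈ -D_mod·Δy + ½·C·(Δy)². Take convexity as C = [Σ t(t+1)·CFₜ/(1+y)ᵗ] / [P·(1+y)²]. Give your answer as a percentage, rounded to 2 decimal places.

+7.59%

With y = 0.0655:
  t   CF        PV=CF/(1+0.0655)^t    t·PV        t(t+1)·PV
  1        30.00        28.1558        28.1558          56.3116
  2        30.00        26.4250        52.8499         158.5498
  3        30.00        24.8005        74.4016         297.6063
  4        30.00        23.2760        93.1038         465.5190
  5        30.00        21.8451       109.2255         655.3529
  6     1,030.00       703.9090     4,223.4538      29,564.1768
  Σ                    828.4113     4,581.1904      31,197.5164
P = 828.4113; D_Mac = 5.53009 yrs; D_mod = 5.19014 yrs; C = 33.17165.
Duration effect: -5.19014 × (-0.014) = +0.072662
Convexity effect: 0.5 × 33.17165 × (-0.014)² = +0.0032508
ΔP/P ≈ +0.072662 + 0.0032508 = +0.075913 = +7.5913%.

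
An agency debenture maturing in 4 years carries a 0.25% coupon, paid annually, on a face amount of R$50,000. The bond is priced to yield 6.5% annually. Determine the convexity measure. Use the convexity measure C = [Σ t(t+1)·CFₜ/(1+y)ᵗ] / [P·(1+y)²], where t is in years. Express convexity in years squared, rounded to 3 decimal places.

17.533

With y = 0.065:
  t   CF        PV=CF/(1+0.065)^t    t·PV        t(t+1)·PV
  1       125.00       117.3709       117.3709         234.7418
  2       125.00       110.2074       220.4148         661.2445
  3       125.00       103.4811       310.4434       1,241.7736
  4    50,125.00    38,963.3199   155,853.2797     779,266.3986
  Σ                 39,294.3794   156,501.5088     781,404.1585
P = 39,294.3794.
Convexity = Σ t(t+1)·PV / [P·(1+y)²] = 781,404.1585 / (39,294.3794 × 1.134225) = 17.53259.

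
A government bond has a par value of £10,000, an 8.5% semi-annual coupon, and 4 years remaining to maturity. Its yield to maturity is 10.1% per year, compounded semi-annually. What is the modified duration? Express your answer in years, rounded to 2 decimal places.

3.29 years

Periodic yield y = 0.0505. First find Macaulay duration:
  t   CF        PV=CF/(1+0.0505)^t    t·PV
  1       425.00       404.5693       404.5693
  2       425.00       385.1207       770.2413
  3       425.00       366.6070     1,099.8210
  4       425.00       348.9833     1,395.9334
  5       425.00       332.2069     1,661.0345
  6       425.00       316.2369     1,897.4216
  7       425.00       301.0347     2,107.2428
  8    10,425.00     7,029.2277    56,233.8213
  Σ                  9,483.9864    65,570.0852
P = 9,483.9864; Macaulay duration = 65,570.0852 / 9,483.9864 = 6.91377 half-year periods = 3.45688 years.
Modified duration = D_Mac / (1 + y) = 3.45688 / 1.0505 = 3.29070 years.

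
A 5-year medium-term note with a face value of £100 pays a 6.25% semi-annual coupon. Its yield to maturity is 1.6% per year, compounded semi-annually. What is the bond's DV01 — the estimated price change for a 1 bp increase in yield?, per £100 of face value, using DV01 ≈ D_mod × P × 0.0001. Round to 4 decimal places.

Periodic yield y = 0.008.
  t   CF        PV=CF/(1+0.008)^t    t·PV
  1        3.125         3.1002         3.1002
  2        3.125         3.0756         6.1512
  3        3.125         3.0512         9.1536
  4        3.125         3.0270        12.1079
  5        3.125         3.0029        15.0147
  6        3.125         2.9791        17.8747
  7        3.125         2.9555        20.6883
  8        3.125         2.9320        23.4561
  9        3.125         2.9087        26.1787
  10     103.125        95.2267       952.2668
  Σ                    122.2589     1,085.9921
P = 122.2589; D_Mac = 8.88272 half-year periods = 4.44136 yrs; D_mod = 4.40611 yrs.
DV01 ≈ 4.40611 × 122.2589 × 0.0001 = 0.053869.

£0.0539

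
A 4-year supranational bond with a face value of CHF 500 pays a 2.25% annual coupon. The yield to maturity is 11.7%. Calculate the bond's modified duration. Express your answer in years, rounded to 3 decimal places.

Periodic yield y = 0.117. First find Macaulay duration:
  t   CF        PV=CF/(1+0.117)^t    t·PV
  1        11.25        10.0716        10.0716
  2        11.25         9.0167        18.0333
  3        11.25         8.0722        24.2167
  4       511.25       328.4132     1,313.6529
  Σ                    355.5737     1,365.9745
P = 355.5737; Macaulay duration = 1,365.9745 / 355.5737 = 3.84161 years.
Modified duration = D_Mac / (1 + y) = 3.84161 / 1.117 = 3.43922 years.

3.439 years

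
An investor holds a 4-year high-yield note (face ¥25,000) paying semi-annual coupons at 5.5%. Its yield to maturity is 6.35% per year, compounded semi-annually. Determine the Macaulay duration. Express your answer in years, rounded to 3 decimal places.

Periodic yield y = 0.03175. Discount each cash flow and weight by its period:
  t   CF        PV=CF/(1+0.03175)^t    t·PV
  1       687.50       666.3436       666.3436
  2       687.50       645.8382     1,291.6765
  3       687.50       625.9639     1,877.8916
  4       687.50       606.7011     2,426.8045
  5       687.50       588.0311     2,940.1556
  6       687.50       569.9357     3,419.6140
  7       687.50       552.3971     3,866.7794
  8    25,687.50    20,004.4225   160,035.3802
  Σ                 24,259.6332   176,524.6453
Price P = Σ PV = 24,259.6332.
Macaulay duration = Σ(t·PV) / P = 176,524.6453 / 24,259.6332 = 7.27648 half-year periods.
In years: 7.27648 / 2 = 3.63824 years.

3.638 years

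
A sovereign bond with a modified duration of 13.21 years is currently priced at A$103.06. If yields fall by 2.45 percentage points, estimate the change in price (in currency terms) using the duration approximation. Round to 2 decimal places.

Duration approximation: ΔP/P ≈ -D_mod · Δy = -13.21 × (-0.0245) = +0.323645.
ΔP ≈ 103.06 × (+0.323645) = +33.3548537.

+A$33.35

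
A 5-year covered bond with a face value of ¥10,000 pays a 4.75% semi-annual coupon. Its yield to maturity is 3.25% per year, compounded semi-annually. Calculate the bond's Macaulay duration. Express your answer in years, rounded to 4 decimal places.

4.5284 years

Periodic yield y = 0.01625. Discount each cash flow and weight by its period:
  t   CF        PV=CF/(1+0.01625)^t    t·PV
  1       237.50       233.7023       233.7023
  2       237.50       229.9654       459.9308
  3       237.50       226.2882       678.8646
  4       237.50       222.6698       890.6793
  5       237.50       219.1093     1,095.5465
  6       237.50       215.6057     1,293.6343
  7       237.50       212.1581     1,485.1070
  8       237.50       208.7657     1,670.1256
  9       237.50       205.4275     1,848.8475
  10   10,237.50     8,713.4136    87,134.1359
  Σ                 10,687.1057    96,790.5739
Price P = Σ PV = 10,687.1057.
Macaulay duration = Σ(t·PV) / P = 96,790.5739 / 10,687.1057 = 9.05676 half-year periods.
In years: 9.05676 / 2 = 4.52838 years.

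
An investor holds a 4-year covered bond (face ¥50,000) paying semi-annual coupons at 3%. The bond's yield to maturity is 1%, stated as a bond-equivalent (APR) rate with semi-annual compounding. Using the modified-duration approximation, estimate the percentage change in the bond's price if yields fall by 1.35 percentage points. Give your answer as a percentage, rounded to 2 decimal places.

+5.12%

Periodic yield y = 0.005. Modified duration first:
  t   CF        PV=CF/(1+0.005)^t    t·PV
  1       750.00       746.2687       746.2687
  2       750.00       742.5559     1,485.1118
  3       750.00       738.8616     2,216.5847
  4       750.00       735.1856     2,940.7426
  5       750.00       731.5280     3,657.6400
  6       750.00       727.8886     4,367.3314
  7       750.00       724.2672     5,069.8706
  8    50,750.00    48,764.9241   390,119.3927
  Σ                 53,911.4796   410,602.9423
P = 53,911.4796; D_Mac = 7.61624 half-year periods = 3.80812 yrs; D_mod = 3.80812/(1+0.005) = 3.78918 yrs.
ΔP/P ≈ -D_mod · Δy = -3.78918 × (-0.0135) = +0.051154 = +5.1154%.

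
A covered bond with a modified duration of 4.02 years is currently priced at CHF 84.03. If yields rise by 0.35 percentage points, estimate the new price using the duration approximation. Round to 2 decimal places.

Duration approximation: ΔP/P ≈ -D_mod · Δy = -4.02 × (+0.0035) = -0.014070.
New price ≈ 84.03 × (1 - 0.014070) = 82.8476979.

CHF 82.85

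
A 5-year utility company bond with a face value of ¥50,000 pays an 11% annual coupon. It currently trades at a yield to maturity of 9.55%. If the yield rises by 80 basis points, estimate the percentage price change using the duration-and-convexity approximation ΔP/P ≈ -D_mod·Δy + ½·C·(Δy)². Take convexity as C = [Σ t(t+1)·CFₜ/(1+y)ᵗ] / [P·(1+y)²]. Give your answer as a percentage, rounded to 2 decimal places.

With y = 0.0955:
  t   CF        PV=CF/(1+0.0955)^t    t·PV        t(t+1)·PV
  1     5,500.00     5,020.5386     5,020.5386      10,041.0771
  2     5,500.00     4,582.8741     9,165.7482      27,497.2445
  3     5,500.00     4,183.3629    12,550.0888      50,200.3552
  4     5,500.00     3,818.6791    15,274.7163      76,373.5816
  5    55,500.00    35,174.7544   175,873.7720   1,055,242.6317
  Σ                 52,780.2091   217,884.8638   1,219,354.8902
P = 52,780.2091; D_Mac = 4.12815 yrs; D_mod = 3.76828 yrs; C = 19.25016.
Duration effect: -3.76828 × (+0.008) = -0.030146
Convexity effect: 0.5 × 19.25016 × (0.008)² = +0.0006160
ΔP/P ≈ -0.030146 + 0.0006160 = -0.029530 = -2.9530%.

-2.95%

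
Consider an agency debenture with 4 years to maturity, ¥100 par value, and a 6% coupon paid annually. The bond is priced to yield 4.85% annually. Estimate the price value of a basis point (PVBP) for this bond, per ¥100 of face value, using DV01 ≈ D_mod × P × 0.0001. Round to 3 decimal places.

¥0.037

Periodic yield y = 0.0485.
  t   CF        PV=CF/(1+0.0485)^t    t·PV
  1         6.00         5.7225         5.7225
  2         6.00         5.4578        10.9155
  3         6.00         5.2053        15.6159
  4       106.00        87.7066       350.8263
  Σ                    104.0921       383.0802
P = 104.0921; D_Mac = 3.68020 yrs; D_mod = 3.50997 yrs.
DV01 ≈ 3.50997 × 104.0921 × 0.0001 = 0.036536.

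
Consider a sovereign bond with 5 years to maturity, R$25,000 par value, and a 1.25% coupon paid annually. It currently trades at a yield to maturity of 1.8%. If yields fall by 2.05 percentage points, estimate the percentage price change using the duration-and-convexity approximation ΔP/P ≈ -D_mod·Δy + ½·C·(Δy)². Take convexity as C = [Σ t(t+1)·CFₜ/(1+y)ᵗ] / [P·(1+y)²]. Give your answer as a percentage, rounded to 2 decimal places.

+10.41%

With y = 0.018:
  t   CF        PV=CF/(1+0.018)^t    t·PV        t(t+1)·PV
  1       312.50       306.9745       306.9745         613.9489
  2       312.50       301.5466       603.0932       1,809.2797
  3       312.50       296.2148       888.6443       3,554.5771
  4       312.50       290.9772     1,163.9087       5,819.5433
  5    25,312.50    23,152.4071   115,762.0356     694,572.2135
  Σ                 24,348.1201   118,724.6562     706,369.5625
P = 24,348.1201; D_Mac = 4.87613 yrs; D_mod = 4.78991 yrs; C = 27.99439.
Duration effect: -4.78991 × (-0.0205) = +0.098193
Convexity effect: 0.5 × 27.99439 × (-0.0205)² = +0.0058823
ΔP/P ≈ +0.098193 + 0.0058823 = +0.104076 = +10.4076%.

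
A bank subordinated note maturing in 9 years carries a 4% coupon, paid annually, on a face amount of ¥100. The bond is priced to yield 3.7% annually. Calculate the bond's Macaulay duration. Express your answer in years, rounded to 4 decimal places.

Periodic yield y = 0.037. Discount each cash flow and weight by its year:
  t   CF        PV=CF/(1+0.037)^t    t·PV
  1         4.00         3.8573         3.8573
  2         4.00         3.7197         7.4393
  3         4.00         3.5869        10.7608
  4         4.00         3.4590        13.8358
  5         4.00         3.3355        16.6777
  6         4.00         3.2165        19.2992
  7         4.00         3.1018        21.7123
  8         4.00         2.9911        23.9287
  9       104.00        74.9937       674.9429
  Σ                    102.2614       792.4541
Price P = Σ PV = 102.2614.
Macaulay duration = Σ(t·PV) / P = 792.4541 / 102.2614 = 7.74930 years.

7.7493 years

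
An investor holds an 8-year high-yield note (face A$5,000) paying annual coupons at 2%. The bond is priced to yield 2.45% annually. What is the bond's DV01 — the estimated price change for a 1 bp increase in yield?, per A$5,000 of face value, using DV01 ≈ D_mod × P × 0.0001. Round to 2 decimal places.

A$3.52

Periodic yield y = 0.0245.
  t   CF        PV=CF/(1+0.0245)^t    t·PV
  1       100.00        97.6086        97.6086
  2       100.00        95.2744       190.5487
  3       100.00        92.9960       278.9879
  4       100.00        90.7721       363.0882
  5       100.00        88.6013       443.0066
  6       100.00        86.4825       518.8950
  7       100.00        84.4143       590.9004
  8     5,100.00     4,202.1783    33,617.4263
  Σ                  4,838.3274    36,100.4617
P = 4,838.3274; D_Mac = 7.46135 yrs; D_mod = 7.28292 yrs.
DV01 ≈ 7.28292 × 4,838.3274 × 0.0001 = 3.523715.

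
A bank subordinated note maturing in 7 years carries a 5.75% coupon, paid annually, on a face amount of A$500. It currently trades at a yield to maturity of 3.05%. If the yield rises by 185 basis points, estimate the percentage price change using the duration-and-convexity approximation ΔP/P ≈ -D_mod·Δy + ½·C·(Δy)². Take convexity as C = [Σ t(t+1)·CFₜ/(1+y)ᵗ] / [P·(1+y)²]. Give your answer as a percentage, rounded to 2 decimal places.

With y = 0.0305:
  t   CF        PV=CF/(1+0.0305)^t    t·PV        t(t+1)·PV
  1        28.75        27.8991        27.8991          55.7982
  2        28.75        27.0733        54.1467         162.4400
  3        28.75        26.2720        78.8161         315.2645
  4        28.75        25.4945       101.9779         509.8893
  5        28.75        24.7399       123.6995         742.1969
  6        28.75        24.0077       144.0460       1,008.3218
  7       528.75       428.4641     2,999.2485      23,993.9878
  Σ                    583.9506     3,529.8337      26,787.8985
P = 583.9506; D_Mac = 6.04475 yrs; D_mod = 5.86584 yrs; C = 43.19829.
Duration effect: -5.86584 × (+0.0185) = -0.108518
Convexity effect: 0.5 × 43.19829 × (0.0185)² = +0.0073923
ΔP/P ≈ -0.108518 + 0.0073923 = -0.101126 = -10.1126%.

-10.11%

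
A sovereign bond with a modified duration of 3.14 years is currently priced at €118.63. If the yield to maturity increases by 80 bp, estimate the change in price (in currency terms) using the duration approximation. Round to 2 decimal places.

Duration approximation: ΔP/P ≈ -D_mod · Δy = -3.14 × (+0.008) = -0.025120.
ΔP ≈ 118.63 × (-0.025120) = -2.9799856.

-€2.98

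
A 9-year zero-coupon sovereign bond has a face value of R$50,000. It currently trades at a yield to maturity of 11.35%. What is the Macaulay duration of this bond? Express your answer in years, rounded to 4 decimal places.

9.0000 years

A zero-coupon bond has a single cash flow at maturity, so its Macaulay duration equals its maturity: 9 years.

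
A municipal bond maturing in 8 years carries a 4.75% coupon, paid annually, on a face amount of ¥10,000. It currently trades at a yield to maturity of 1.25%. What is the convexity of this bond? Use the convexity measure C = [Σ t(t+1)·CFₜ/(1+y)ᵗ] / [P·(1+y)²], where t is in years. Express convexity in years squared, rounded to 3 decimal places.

With y = 0.0125:
  t   CF        PV=CF/(1+0.0125)^t    t·PV        t(t+1)·PV
  1       475.00       469.1358       469.1358         938.2716
  2       475.00       463.3440       926.6880       2,780.0640
  3       475.00       457.6237     1,372.8711       5,491.4845
  4       475.00       451.9740     1,807.8961       9,039.4806
  5       475.00       446.3941     2,231.9705      13,391.8231
  6       475.00       440.8831     2,645.2984      18,517.0888
  7       475.00       435.4401     3,048.0805      24,384.6437
  8    10,475.00     9,484.0487    75,872.3898     682,851.5082
  Σ                 12,648.8435    88,374.3302     757,394.3645
P = 12,648.8435.
Convexity = Σ t(t+1)·PV / [P·(1+y)²] = 757,394.3645 / (12,648.8435 × 1.025156) = 58.40919.

58.409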